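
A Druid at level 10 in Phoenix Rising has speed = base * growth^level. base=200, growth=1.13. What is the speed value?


value = base * growth^level
= 200 * 1.13^10
= 200 * 3.394567
= 678.91

678.91 speed


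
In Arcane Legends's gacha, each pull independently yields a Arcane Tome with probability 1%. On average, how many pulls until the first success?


Expected pulls for a geometric distribution = 1/p = 100 / rate%
= 100 / 1
= 100.0

100.0 pulls


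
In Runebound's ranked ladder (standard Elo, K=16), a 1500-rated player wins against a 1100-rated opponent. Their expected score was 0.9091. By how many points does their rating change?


Elo update: delta = K * (S - Ea), where S = 1 (wins)
S - Ea = 1 - 0.9091 = 0.0909
Rating change = 16 * 0.0909
= 1.45

1.45 rating points


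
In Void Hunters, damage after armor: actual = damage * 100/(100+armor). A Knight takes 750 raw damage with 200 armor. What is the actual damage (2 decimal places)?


actual = 750 * 100 / (100 + 200)
= 750 * 100 / 300
= 75000 / 300
= 250.00

250.00 damage


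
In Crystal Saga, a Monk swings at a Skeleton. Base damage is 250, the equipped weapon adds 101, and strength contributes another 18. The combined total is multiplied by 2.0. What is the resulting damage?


Sum base + weapon + str = 250 + 101 + 18 = 369
Multiply by 2.0:
369 * 2.0 = 738.0

738.0 damage


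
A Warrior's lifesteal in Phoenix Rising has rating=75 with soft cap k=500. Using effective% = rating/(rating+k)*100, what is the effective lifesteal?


effective% = rating / (rating + k) * 100
= 75 / (75 + 500) * 100
= 75 / 575 * 100
= 0.130435 * 100
= 13.04%

13.04%


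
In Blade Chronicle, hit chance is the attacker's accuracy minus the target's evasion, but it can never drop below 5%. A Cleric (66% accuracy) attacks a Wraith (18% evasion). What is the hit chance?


accuracy - evasion = 66 - 18 = 48
Apply floor: max(48, 5) = 48
Hit chance = 48%

48%


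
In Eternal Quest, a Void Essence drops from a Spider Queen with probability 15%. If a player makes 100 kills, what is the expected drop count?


Expected drops = kills * (drop_rate / 100)
= 100 * (15 / 100)
= 100 * 0.15
= 15.0

15.0 drops


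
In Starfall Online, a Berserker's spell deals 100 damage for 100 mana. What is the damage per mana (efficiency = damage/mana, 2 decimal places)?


Efficiency = damage / mana
= 100 / 100
= 1.00

1.00 dmg/mana


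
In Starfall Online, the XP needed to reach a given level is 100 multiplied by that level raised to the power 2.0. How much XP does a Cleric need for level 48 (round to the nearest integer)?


XP = 100 * level^2.0
Substitute level = 48:
XP = 100 * 48^2.0
= 100 * 2304.0
= 230400

230400 XP


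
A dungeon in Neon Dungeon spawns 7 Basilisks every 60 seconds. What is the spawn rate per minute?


Spawns per minute = count * (60 / interval)
= 7 * (60 / 60)
= 7 * 1.0
= 7.0

7.0 per minute


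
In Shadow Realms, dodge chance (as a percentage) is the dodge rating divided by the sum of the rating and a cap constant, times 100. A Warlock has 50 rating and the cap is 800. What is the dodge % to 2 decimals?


dodge% = 50 / (50 + 800) * 100
= 50 / 850 * 100
= 0.058824 * 100
= 5.88%

5.88%


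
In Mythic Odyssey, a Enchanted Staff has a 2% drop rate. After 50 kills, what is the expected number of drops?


Expected drops = kills * (drop_rate / 100)
= 50 * (2 / 100)
= 50 * 0.02
= 1.0

1.0 drops


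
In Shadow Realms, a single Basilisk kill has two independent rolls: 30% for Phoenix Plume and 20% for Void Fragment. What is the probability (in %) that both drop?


For independent events, P(both) = P(A) * P(B)
= 30% * 20%
= 600 / 100 %
= 6.0%

6.0%


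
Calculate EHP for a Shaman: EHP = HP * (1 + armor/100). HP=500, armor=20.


EHP = 500 * (1 + 20/100)
= 500 * (1 + 0.2)
= 500 * 1.2
= 600.0

600.0 EHP


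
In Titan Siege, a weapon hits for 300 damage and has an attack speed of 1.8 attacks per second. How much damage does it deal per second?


DPS = damage * attack_speed
= 300 * 1.8
= 540.0

540.0 DPS


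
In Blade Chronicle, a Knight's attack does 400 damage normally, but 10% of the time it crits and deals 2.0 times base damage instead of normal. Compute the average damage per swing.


E[dmg] = base * (1 + crit_chance * (crit_mult - 1))
cc as decimal = 10/100 = 0.1
cm - 1 = 2.0 - 1 = 1.0
Bonus factor = 0.1 * 1.0 = 0.1
Total multiplier = 1 + 0.1 = 1.1
Expected damage = 400 * 1.1 = 440.00

440.00 damage


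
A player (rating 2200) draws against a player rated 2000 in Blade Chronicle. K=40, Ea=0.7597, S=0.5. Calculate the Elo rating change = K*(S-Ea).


Elo update: delta = K * (S - Ea), where S = 0.5 (draws)
S - Ea = 0.5 - 0.7597 = -0.2597
Rating change = 40 * -0.2597
= -10.39

-10.39 rating points


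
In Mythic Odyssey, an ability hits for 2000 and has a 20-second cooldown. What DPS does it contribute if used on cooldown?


DPS = damage / cooldown
= 2000 / 20
= 100.00

100.00 DPS


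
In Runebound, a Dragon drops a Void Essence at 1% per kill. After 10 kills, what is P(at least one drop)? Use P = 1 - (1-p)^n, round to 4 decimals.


P(at least one) = 1 - P(none) = 1 - (1-p)^n
p = 1/100 = 0.01
1 - p = 0.99
(1 - p)^10 = 0.99^10 = 0.904382
P(at least one) = 1 - 0.904382 = 0.0956

0.0956


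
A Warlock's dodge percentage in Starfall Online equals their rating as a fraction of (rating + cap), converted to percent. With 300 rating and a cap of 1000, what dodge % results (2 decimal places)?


dodge% = 300 / (300 + 1000) * 100
= 300 / 1300 * 100
= 0.230769 * 100
= 23.08%

23.08%


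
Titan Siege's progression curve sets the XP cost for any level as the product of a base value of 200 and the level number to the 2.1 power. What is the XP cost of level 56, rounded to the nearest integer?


XP = 200 * level^2.1
Substitute level = 56:
XP = 200 * 56^2.1
= 200 * 4690.2377
= 938048

938048 XP


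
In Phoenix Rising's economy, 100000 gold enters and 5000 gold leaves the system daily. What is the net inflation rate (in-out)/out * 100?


Net gold = 100000 - 5000 = 95000
Inflation rate = net / sunk * 100 = 95000 / 5000 * 100
= 19.0 * 100
= 1900.00%

1900.00%


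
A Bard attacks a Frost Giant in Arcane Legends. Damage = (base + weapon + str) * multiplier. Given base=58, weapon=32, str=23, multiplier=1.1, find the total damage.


Sum base + weapon + str = 58 + 32 + 23 = 113
Multiply by 1.1:
113 * 1.1 = 124.3

124.3 damage


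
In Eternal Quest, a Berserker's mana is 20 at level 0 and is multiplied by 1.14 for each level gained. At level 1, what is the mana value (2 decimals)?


value = base * growth^level
= 20 * 1.14^1
= 20 * 1.14
= 22.80

22.80 mana


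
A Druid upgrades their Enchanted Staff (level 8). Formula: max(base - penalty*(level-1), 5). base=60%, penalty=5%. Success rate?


raw_rate = 60 - 5 * (8 - 1)
= 60 - 5 * 7
= 60 - 35
= 25
Apply floor: max(25, 5) = 25%

25%


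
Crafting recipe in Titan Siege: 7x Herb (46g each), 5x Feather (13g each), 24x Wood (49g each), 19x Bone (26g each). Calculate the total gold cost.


Cost breakdown:
  Herb: 7 * 46 = 322
  Feather: 5 * 13 = 65
  Wood: 24 * 49 = 1176
  Bone: 19 * 26 = 494
Total = 322 + 65 + 1176 + 494 = 2057

2057 gold


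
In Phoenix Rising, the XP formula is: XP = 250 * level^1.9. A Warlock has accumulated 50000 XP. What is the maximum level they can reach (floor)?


XP = 250 * level^1.9, so level = (XP / 250)^(1/1.9)
= (50000 / 250)^(1/1.9)
= 200.0^0.5263
= 16.258
Floor: level = 16

level 16


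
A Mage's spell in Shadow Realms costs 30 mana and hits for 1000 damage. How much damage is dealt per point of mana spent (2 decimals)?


Efficiency = damage / mana
= 1000 / 30
= 33.33

33.33 dmg/mana


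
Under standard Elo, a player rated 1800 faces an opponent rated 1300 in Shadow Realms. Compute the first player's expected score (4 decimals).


Elo expected score: Ea = 1/(1 + 10^((Rb-Ra)/400))
Rb - Ra = 1300 - 1800 = -500
(Rb-Ra)/400 = -500/400 = -1.25
10^-1.25 = 0.056234
Ea = 1/(1 + 0.056234) = 1/1.056234 = 0.9468

0.9468


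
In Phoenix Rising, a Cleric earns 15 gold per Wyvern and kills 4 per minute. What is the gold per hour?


Gold per minute = 15 * 4 = 60
Gold per hour = 60 * 60 = 3600

3600 gold/hour


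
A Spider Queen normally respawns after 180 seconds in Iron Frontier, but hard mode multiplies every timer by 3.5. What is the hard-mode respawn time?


Respawn time = base * multiplier
= 180 * 3.5
= 630.0 seconds

630.0 seconds


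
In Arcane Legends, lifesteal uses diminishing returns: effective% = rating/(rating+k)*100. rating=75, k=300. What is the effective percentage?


effective% = rating / (rating + k) * 100
= 75 / (75 + 300) * 100
= 75 / 375 * 100
= 0.2 * 100
= 20.00%

20.00%


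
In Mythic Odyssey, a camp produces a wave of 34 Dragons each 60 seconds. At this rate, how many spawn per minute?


Spawns per minute = count * (60 / interval)
= 34 * (60 / 60)
= 34 * 1.0
= 34.0

34.0 per minute


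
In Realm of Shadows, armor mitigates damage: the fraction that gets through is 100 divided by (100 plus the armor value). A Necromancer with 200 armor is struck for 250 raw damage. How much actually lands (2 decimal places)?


actual = 250 * 100 / (100 + 200)
= 250 * 100 / 300
= 25000 / 300
= 83.33

83.33 damage


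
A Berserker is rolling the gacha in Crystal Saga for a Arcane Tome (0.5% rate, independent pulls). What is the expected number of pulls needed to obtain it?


Expected pulls for a geometric distribution = 1/p = 100 / rate%
= 100 / 0.5
= 200.0

200.0 pulls


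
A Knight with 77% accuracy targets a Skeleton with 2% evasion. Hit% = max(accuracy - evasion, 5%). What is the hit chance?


accuracy - evasion = 77 - 2 = 75
Apply floor: max(75, 5) = 75
Hit chance = 75%

75%


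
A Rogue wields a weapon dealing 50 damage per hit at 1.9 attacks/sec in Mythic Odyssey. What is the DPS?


DPS = damage * attack_speed
= 50 * 1.9
= 95.0

95.0 DPS


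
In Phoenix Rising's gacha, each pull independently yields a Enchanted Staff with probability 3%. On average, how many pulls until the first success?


Expected pulls for a geometric distribution = 1/p = 100 / rate%
= 100 / 3
= 33.33

33.33 pulls


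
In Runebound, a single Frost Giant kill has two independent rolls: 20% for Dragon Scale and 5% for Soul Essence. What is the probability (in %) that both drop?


For independent events, P(both) = P(A) * P(B)
= 20% * 5%
= 100 / 100 %
= 1.0%

1.0%


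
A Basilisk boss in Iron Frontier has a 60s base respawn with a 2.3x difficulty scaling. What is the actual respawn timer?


Respawn time = base * multiplier
= 60 * 2.3
= 138.0 seconds

138.0 seconds


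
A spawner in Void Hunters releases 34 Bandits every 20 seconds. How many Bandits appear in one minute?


Spawns per minute = count * (60 / interval)
= 34 * (60 / 20)
= 34 * 3.0
= 102.0

102.0 per minute


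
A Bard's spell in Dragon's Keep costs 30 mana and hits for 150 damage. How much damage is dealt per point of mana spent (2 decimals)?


Efficiency = damage / mana
= 150 / 30
= 5.00

5.00 dmg/mana


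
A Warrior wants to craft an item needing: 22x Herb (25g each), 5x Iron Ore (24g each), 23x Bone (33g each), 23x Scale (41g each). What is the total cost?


Cost breakdown:
  Herb: 22 * 25 = 550
  Iron Ore: 5 * 24 = 120
  Bone: 23 * 33 = 759
  Scale: 23 * 41 = 943
Total = 550 + 120 + 759 + 943 = 2372

2372 gold


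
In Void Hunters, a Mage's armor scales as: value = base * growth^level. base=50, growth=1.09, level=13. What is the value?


value = base * growth^level
= 50 * 1.09^13
= 50 * 3.065805
= 153.29

153.29 armor


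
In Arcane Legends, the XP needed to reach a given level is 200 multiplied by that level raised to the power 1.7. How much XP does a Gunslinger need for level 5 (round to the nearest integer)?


XP = 200 * level^1.7
Substitute level = 5:
XP = 200 * 5^1.7
= 200 * 15.4258
= 3085

3085 XP


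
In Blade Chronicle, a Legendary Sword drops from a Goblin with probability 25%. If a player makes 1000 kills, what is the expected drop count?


Expected drops = kills * (drop_rate / 100)
= 1000 * (25 / 100)
= 1000 * 0.25
= 250.0

250.0 drops


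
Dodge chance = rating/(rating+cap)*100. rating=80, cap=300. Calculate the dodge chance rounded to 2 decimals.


dodge% = 80 / (80 + 300) * 100
= 80 / 380 * 100
= 0.210526 * 100
= 21.05%

21.05%


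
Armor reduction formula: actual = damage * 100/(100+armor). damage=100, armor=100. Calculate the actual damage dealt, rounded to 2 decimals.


actual = 100 * 100 / (100 + 100)
= 100 * 100 / 200
= 10000 / 200
= 50.00

50.00 damage


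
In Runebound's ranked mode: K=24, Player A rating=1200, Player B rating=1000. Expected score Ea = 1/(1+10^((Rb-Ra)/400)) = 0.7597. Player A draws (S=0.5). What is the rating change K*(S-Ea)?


Elo update: delta = K * (S - Ea), where S = 0.5 (draws)
S - Ea = 0.5 - 0.7597 = -0.2597
Rating change = 24 * -0.2597
= -6.23

-6.23 rating points


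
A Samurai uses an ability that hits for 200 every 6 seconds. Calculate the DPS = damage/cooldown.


DPS = damage / cooldown
= 200 / 6
= 33.33

33.33 DPS


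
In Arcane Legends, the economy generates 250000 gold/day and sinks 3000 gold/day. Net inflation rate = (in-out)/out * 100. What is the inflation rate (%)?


Net gold = 250000 - 3000 = 247000
Inflation rate = net / sunk * 100 = 247000 / 3000 * 100
= 82.333333 * 100
= 8233.33%

8233.33%


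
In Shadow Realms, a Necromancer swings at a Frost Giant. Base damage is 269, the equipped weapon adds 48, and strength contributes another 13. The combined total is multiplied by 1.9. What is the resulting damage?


Sum base + weapon + str = 269 + 48 + 13 = 330
Multiply by 1.9:
330 * 1.9 = 627.0

627.0 damage


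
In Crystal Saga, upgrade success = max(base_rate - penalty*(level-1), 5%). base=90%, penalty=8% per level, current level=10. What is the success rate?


raw_rate = 90 - 8 * (10 - 1)
= 90 - 8 * 9
= 90 - 72
= 18
Apply floor: max(18, 5) = 18%

18%


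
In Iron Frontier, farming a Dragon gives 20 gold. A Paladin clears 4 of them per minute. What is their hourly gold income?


Gold per minute = 20 * 4 = 80
Gold per hour = 80 * 60 = 4800

4800 gold/hour


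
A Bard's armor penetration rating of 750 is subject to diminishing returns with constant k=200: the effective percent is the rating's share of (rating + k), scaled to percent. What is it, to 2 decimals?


effective% = rating / (rating + k) * 100
= 750 / (750 + 200) * 100
= 750 / 950 * 100
= 0.789474 * 100
= 78.95%

78.95%


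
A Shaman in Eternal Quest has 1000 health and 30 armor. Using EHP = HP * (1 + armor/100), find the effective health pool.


EHP = 1000 * (1 + 30/100)
= 1000 * (1 + 0.3)
= 1000 * 1.3
= 1300.0

1300.0 EHP


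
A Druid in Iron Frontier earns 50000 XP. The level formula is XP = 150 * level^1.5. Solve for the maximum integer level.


XP = 150 * level^1.5, so level = (XP / 150)^(1/1.5)
= (50000 / 150)^(1/1.5)
= 333.3333^0.6667
= 48.075
Floor: level = 48

level 48


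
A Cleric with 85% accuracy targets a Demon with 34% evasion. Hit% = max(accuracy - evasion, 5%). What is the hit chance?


accuracy - evasion = 85 - 34 = 51
Apply floor: max(51, 5) = 51
Hit chance = 51%

51%


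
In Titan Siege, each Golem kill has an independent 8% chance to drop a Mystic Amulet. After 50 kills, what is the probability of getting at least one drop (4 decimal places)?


P(at least one) = 1 - P(none) = 1 - (1-p)^n
p = 8/100 = 0.08
1 - p = 0.92
(1 - p)^50 = 0.92^50 = 0.015466
P(at least one) = 1 - 0.015466 = 0.9845

0.9845


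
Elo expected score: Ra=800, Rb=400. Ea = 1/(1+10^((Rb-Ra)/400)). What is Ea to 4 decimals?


Elo expected score: Ea = 1/(1 + 10^((Rb-Ra)/400))
Rb - Ra = 400 - 800 = -400
(Rb-Ra)/400 = -400/400 = -1.0
10^-1.0 = 0.1
Ea = 1/(1 + 0.1) = 1/1.1 = 0.9091

0.9091


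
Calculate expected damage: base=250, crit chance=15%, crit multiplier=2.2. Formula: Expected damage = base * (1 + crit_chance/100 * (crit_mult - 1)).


E[dmg] = base * (1 + crit_chance * (crit_mult - 1))
cc as decimal = 15/100 = 0.15
cm - 1 = 2.2 - 1 = 1.2
Bonus factor = 0.15 * 1.2 = 0.18
Total multiplier = 1 + 0.18 = 1.18
Expected damage = 250 * 1.18 = 295.00

295.00 damage


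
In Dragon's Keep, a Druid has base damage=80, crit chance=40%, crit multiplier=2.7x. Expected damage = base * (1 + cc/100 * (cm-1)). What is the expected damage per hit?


E[dmg] = base * (1 + crit_chance * (crit_mult - 1))
cc as decimal = 40/100 = 0.4
cm - 1 = 2.7 - 1 = 1.7
Bonus factor = 0.4 * 1.7 = 0.68
Total multiplier = 1 + 0.68 = 1.68
Expected damage = 80 * 1.68 = 134.40

134.40 damage


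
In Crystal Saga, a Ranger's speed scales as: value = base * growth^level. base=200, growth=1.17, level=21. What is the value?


value = base * growth^level
= 200 * 1.17^21
= 200 * 27.033551
= 5406.71

5406.71 speed


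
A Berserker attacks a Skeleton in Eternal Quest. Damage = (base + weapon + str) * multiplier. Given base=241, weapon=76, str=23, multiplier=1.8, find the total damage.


Sum base + weapon + str = 241 + 76 + 23 = 340
Multiply by 1.8:
340 * 1.8 = 612.0

612.0 damage


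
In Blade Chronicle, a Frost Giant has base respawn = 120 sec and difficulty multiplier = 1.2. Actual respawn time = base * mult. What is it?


Respawn time = base * multiplier
= 120 * 1.2
= 144.0 seconds

144.0 seconds


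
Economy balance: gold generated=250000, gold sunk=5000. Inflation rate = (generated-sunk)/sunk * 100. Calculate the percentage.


Net gold = 250000 - 5000 = 245000
Inflation rate = net / sunk * 100 = 245000 / 5000 * 100
= 49.0 * 100
= 4900.00%

4900.00%


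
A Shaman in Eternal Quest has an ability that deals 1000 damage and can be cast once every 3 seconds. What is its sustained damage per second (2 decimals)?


DPS = damage / cooldown
= 1000 / 3
= 333.33

333.33 DPS


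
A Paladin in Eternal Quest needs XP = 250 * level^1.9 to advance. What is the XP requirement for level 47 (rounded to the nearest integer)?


XP = 250 * level^1.9
Substitute level = 47:
XP = 250 * 47^1.9
= 250 * 1503.0933
= 375773

375773 XP


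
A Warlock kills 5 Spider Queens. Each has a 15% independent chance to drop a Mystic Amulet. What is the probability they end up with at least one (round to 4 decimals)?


P(at least one) = 1 - P(none) = 1 - (1-p)^n
p = 15/100 = 0.15
1 - p = 0.85
(1 - p)^5 = 0.85^5 = 0.443705
P(at least one) = 1 - 0.443705 = 0.5563

0.5563


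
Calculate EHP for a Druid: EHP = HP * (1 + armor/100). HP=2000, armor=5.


EHP = 2000 * (1 + 5/100)
= 2000 * (1 + 0.05)
= 2000 * 1.05
= 2100.0

2100.0 EHP


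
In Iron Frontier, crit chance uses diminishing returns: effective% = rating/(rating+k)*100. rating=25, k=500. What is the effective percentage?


effective% = rating / (rating + k) * 100
= 25 / (25 + 500) * 100
= 25 / 525 * 100
= 0.047619 * 100
= 4.76%

4.76%


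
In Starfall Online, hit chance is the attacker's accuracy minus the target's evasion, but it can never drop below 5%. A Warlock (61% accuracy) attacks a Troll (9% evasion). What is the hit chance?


accuracy - evasion = 61 - 9 = 52
Apply floor: max(52, 5) = 52
Hit chance = 52%

52%


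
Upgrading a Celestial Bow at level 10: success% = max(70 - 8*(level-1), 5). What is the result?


raw_rate = 70 - 8 * (10 - 1)
= 70 - 8 * 9
= 70 - 72
= -2
Apply floor: max(-2, 5) = 5%

5%


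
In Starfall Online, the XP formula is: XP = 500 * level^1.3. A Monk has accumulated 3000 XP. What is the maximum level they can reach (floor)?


XP = 500 * level^1.3, so level = (XP / 500)^(1/1.3)
= (3000 / 500)^(1/1.3)
= 6.0^0.7692
= 3.9681
Floor: level = 3

level 3


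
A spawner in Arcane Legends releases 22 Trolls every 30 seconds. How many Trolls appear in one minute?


Spawns per minute = count * (60 / interval)
= 22 * (60 / 30)
= 22 * 2.0
= 44.0

44.0 per minute


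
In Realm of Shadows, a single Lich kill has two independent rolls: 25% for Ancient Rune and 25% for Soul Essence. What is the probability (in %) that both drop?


For independent events, P(both) = P(A) * P(B)
= 25% * 25%
= 625 / 100 %
= 6.25%

6.25%


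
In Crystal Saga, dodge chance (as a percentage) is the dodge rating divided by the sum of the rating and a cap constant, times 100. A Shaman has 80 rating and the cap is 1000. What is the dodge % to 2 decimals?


dodge% = 80 / (80 + 1000) * 100
= 80 / 1080 * 100
= 0.074074 * 100
= 7.41%

7.41%


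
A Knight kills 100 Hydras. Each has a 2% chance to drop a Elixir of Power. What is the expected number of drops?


Expected drops = kills * (drop_rate / 100)
= 100 * (2 / 100)
= 100 * 0.02
= 2.0

2.0 drops


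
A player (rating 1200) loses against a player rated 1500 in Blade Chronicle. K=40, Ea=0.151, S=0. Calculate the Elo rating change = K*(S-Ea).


Elo update: delta = K * (S - Ea), where S = 0 (loses)
S - Ea = 0 - 0.151 = -0.151
Rating change = 40 * -0.151
= -6.04

-6.04 rating points


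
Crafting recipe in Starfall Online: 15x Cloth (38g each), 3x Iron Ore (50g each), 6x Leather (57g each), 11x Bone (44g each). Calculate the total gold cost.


Cost breakdown:
  Cloth: 15 * 38 = 570
  Iron Ore: 3 * 50 = 150
  Leather: 6 * 57 = 342
  Bone: 11 * 44 = 484
Total = 570 + 150 + 342 + 484 = 1546

1546 gold


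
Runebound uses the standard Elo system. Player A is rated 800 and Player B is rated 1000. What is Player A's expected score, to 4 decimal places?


Elo expected score: Ea = 1/(1 + 10^((Rb-Ra)/400))
Rb - Ra = 1000 - 800 = 200
(Rb-Ra)/400 = 200/400 = 0.5
10^0.5 = 3.162278
Ea = 1/(1 + 3.162278) = 1/4.162278 = 0.2403

0.2403


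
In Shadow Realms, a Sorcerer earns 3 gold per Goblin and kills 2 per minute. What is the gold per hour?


Gold per minute = 3 * 2 = 6
Gold per hour = 6 * 60 = 360

360 gold/hour


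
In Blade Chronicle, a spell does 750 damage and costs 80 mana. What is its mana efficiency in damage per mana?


Efficiency = damage / mana
= 750 / 80
= 9.38

9.38 dmg/mana


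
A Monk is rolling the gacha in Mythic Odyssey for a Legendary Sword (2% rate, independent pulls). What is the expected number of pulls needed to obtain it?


Expected pulls for a geometric distribution = 1/p = 100 / rate%
= 100 / 2
= 50.0

50.0 pulls


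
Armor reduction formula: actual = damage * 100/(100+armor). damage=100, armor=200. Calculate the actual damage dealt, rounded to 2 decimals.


actual = 100 * 100 / (100 + 200)
= 100 * 100 / 300
= 10000 / 300
= 33.33

33.33 damage


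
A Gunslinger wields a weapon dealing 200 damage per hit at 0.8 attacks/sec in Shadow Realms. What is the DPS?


DPS = damage * attack_speed
= 200 * 0.8
= 160.0

160.0 DPS


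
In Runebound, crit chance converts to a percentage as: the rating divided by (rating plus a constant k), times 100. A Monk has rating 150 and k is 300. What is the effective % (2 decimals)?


effective% = rating / (rating + k) * 100
= 150 / (150 + 300) * 100
= 150 / 450 * 100
= 0.333333 * 100
= 33.33%

33.33%


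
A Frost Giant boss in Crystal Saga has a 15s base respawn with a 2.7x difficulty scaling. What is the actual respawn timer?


Respawn time = base * multiplier
= 15 * 2.7
= 40.5 seconds

40.5 seconds


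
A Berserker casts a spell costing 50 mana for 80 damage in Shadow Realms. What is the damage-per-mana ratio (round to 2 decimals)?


Efficiency = damage / mana
= 80 / 50
= 1.60

1.60 dmg/mana


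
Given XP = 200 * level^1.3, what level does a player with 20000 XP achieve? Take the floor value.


XP = 200 * level^1.3, so level = (XP / 200)^(1/1.3)
= (20000 / 200)^(1/1.3)
= 100.0^0.7692
= 34.5511
Floor: level = 34

level 34


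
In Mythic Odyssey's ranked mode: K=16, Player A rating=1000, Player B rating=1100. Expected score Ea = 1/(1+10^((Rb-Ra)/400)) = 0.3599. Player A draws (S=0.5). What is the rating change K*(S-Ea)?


Elo update: delta = K * (S - Ea), where S = 0.5 (draws)
S - Ea = 0.5 - 0.3599 = 0.1401
Rating change = 16 * 0.1401
= 2.24

2.24 rating points


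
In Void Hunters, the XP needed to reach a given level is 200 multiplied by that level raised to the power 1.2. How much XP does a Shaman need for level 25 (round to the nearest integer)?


XP = 200 * level^1.2
Substitute level = 25:
XP = 200 * 25^1.2
= 200 * 47.5913
= 9518

9518 XP


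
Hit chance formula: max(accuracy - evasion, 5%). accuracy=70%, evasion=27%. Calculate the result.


accuracy - evasion = 70 - 27 = 43
Apply floor: max(43, 5) = 43
Hit chance = 43%

43%


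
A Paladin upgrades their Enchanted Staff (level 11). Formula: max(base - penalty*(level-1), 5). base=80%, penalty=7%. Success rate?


raw_rate = 80 - 7 * (11 - 1)
= 80 - 7 * 10
= 80 - 70
= 10
Apply floor: max(10, 5) = 10%

10%


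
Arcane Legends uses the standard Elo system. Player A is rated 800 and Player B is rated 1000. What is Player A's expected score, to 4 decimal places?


Elo expected score: Ea = 1/(1 + 10^((Rb-Ra)/400))
Rb - Ra = 1000 - 800 = 200
(Rb-Ra)/400 = 200/400 = 0.5
10^0.5 = 3.162278
Ea = 1/(1 + 3.162278) = 1/4.162278 = 0.2403

0.2403


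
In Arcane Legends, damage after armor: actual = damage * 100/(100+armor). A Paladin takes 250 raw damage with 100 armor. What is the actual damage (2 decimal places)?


actual = 250 * 100 / (100 + 100)
= 250 * 100 / 200
= 25000 / 200
= 125.00

125.00 damage


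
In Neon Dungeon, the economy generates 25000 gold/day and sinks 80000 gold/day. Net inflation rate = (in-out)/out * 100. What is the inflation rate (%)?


Net gold = 25000 - 80000 = -55000
Inflation rate = net / sunk * 100 = -55000 / 80000 * 100
= -0.6875 * 100
= -68.75%

-68.75%


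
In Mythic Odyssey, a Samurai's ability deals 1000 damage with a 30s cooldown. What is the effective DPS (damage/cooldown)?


DPS = damage / cooldown
= 1000 / 30
= 33.33

33.33 DPS


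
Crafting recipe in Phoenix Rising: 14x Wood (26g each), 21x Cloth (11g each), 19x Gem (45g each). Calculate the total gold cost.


Cost breakdown:
  Wood: 14 * 26 = 364
  Cloth: 21 * 11 = 231
  Gem: 19 * 45 = 855
Total = 364 + 231 + 855 = 1450

1450 gold


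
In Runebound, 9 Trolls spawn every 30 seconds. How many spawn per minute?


Spawns per minute = count * (60 / interval)
= 9 * (60 / 30)
= 9 * 2.0
= 18.0

18.0 per minute


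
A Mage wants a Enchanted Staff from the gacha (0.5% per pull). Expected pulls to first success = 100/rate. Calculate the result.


Expected pulls for a geometric distribution = 1/p = 100 / rate%
= 100 / 0.5
= 200.0

200.0 pulls


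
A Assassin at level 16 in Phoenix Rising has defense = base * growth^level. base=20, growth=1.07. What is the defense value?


value = base * growth^level
= 20 * 1.07^16
= 20 * 2.952164
= 59.04

59.04 defense


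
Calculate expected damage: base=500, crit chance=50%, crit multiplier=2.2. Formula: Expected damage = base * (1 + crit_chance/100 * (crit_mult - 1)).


E[dmg] = base * (1 + crit_chance * (crit_mult - 1))
cc as decimal = 50/100 = 0.5
cm - 1 = 2.2 - 1 = 1.2
Bonus factor = 0.5 * 1.2 = 0.6
Total multiplier = 1 + 0.6 = 1.6
Expected damage = 500 * 1.6 = 800.00

800.00 damage


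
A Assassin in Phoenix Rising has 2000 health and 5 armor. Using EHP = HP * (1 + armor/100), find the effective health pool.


EHP = 2000 * (1 + 5/100)
= 2000 * (1 + 0.05)
= 2000 * 1.05
= 2100.0

2100.0 EHP


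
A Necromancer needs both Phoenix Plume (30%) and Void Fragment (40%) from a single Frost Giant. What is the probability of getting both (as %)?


For independent events, P(both) = P(A) * P(B)
= 30% * 40%
= 1200 / 100 %
= 12.0%

12.0%


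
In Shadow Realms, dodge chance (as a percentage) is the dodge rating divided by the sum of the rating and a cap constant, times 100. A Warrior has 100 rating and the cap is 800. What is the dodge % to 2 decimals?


dodge% = 100 / (100 + 800) * 100
= 100 / 900 * 100
= 0.111111 * 100
= 11.11%

11.11%


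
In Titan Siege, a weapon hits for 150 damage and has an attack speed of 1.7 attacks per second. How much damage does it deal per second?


DPS = damage * attack_speed
= 150 * 1.7
= 255.0

255.0 DPS


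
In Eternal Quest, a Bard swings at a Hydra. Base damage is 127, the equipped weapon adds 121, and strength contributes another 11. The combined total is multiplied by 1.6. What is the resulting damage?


Sum base + weapon + str = 127 + 121 + 11 = 259
Multiply by 1.6:
259 * 1.6 = 414.4

414.4 damage


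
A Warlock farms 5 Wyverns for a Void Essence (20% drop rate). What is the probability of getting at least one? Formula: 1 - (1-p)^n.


P(at least one) = 1 - P(none) = 1 - (1-p)^n
p = 20/100 = 0.2
1 - p = 0.8
(1 - p)^5 = 0.8^5 = 0.327680
P(at least one) = 1 - 0.327680 = 0.6723

0.6723


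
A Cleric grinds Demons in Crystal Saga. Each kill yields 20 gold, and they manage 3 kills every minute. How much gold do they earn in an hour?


Gold per minute = 20 * 3 = 60
Gold per hour = 60 * 60 = 3600

3600 gold/hour


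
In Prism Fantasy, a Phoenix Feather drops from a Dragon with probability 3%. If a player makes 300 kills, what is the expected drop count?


Expected drops = kills * (drop_rate / 100)
= 300 * (3 / 100)
= 300 * 0.03
= 9.0

9.0 drops


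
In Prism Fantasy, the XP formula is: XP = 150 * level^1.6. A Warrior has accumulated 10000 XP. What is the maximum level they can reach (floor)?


XP = 150 * level^1.6, so level = (XP / 150)^(1/1.6)
= (10000 / 150)^(1/1.6)
= 66.6667^0.625
= 13.802
Floor: level = 13

level 13


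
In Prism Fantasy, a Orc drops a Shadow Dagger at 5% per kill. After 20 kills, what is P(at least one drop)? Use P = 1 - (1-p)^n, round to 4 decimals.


P(at least one) = 1 - P(none) = 1 - (1-p)^n
p = 5/100 = 0.05
1 - p = 0.95
(1 - p)^20 = 0.95^20 = 0.358486
P(at least one) = 1 - 0.358486 = 0.6415

0.6415


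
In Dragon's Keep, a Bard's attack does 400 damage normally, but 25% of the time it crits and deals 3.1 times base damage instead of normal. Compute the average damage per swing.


E[dmg] = base * (1 + crit_chance * (crit_mult - 1))
cc as decimal = 25/100 = 0.25
cm - 1 = 3.1 - 1 = 2.1
Bonus factor = 0.25 * 2.1 = 0.525
Total multiplier = 1 + 0.525 = 1.525
Expected damage = 400 * 1.525 = 610.00

610.00 damage


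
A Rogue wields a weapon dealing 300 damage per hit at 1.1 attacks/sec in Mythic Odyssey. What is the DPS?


DPS = damage * attack_speed
= 300 * 1.1
= 330.0

330.0 DPS


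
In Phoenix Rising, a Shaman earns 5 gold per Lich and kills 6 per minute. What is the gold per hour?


Gold per minute = 5 * 6 = 30
Gold per hour = 30 * 60 = 1800

1800 gold/hour


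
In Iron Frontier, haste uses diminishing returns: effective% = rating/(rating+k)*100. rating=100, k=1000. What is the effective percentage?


effective% = rating / (rating + k) * 100
= 100 / (100 + 1000) * 100
= 100 / 1100 * 100
= 0.090909 * 100
= 9.09%

9.09%


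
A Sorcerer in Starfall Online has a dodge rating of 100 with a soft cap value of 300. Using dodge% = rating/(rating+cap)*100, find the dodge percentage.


dodge% = 100 / (100 + 300) * 100
= 100 / 400 * 100
= 0.25 * 100
= 25.00%

25.00%


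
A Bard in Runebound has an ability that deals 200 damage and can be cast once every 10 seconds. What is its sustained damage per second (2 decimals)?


DPS = damage / cooldown
= 200 / 10
= 20.00

20.00 DPS


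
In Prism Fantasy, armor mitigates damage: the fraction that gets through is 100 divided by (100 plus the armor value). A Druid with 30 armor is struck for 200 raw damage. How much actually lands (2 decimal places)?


actual = 200 * 100 / (100 + 30)
= 200 * 100 / 130
= 20000 / 130
= 153.85

153.85 damage


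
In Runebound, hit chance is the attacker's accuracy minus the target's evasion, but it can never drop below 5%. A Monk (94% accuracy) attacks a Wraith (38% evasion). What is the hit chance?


accuracy - evasion = 94 - 38 = 56
Apply floor: max(56, 5) = 56
Hit chance = 56%

56%


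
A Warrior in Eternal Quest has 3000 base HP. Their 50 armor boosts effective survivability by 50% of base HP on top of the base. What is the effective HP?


EHP = 3000 * (1 + 50/100)
= 3000 * (1 + 0.5)
= 3000 * 1.5
= 4500.0

4500.0 EHP


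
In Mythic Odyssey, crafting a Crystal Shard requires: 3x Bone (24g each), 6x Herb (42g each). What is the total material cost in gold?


Cost breakdown:
  Bone: 3 * 24 = 72
  Herb: 6 * 42 = 252
Total = 72 + 252 = 324

324 gold


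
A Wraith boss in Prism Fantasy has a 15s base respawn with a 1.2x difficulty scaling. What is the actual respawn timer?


Respawn time = base * multiplier
= 15 * 1.2
= 18.0 seconds

18.0 seconds


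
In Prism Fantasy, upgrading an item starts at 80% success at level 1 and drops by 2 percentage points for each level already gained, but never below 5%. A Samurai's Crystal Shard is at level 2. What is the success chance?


raw_rate = 80 - 2 * (2 - 1)
= 80 - 2 * 1
= 80 - 2
= 78
Apply floor: max(78, 5) = 78%

78%


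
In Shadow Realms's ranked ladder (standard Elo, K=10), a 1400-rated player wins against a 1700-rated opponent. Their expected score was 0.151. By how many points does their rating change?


Elo update: delta = K * (S - Ea), where S = 1 (wins)
S - Ea = 1 - 0.151 = 0.849
Rating change = 10 * 0.849
= 8.49

8.49 rating points


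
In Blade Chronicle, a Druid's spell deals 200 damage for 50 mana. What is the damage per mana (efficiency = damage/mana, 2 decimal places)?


Efficiency = damage / mana
= 200 / 50
= 4.00

4.00 dmg/mana


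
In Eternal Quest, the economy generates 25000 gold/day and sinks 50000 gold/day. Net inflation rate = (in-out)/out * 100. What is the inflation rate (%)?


Net gold = 25000 - 50000 = -25000
Inflation rate = net / sunk * 100 = -25000 / 50000 * 100
= -0.5 * 100
= -50.00%

-50.00%


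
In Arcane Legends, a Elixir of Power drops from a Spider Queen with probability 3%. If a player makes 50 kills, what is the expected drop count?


Expected drops = kills * (drop_rate / 100)
= 50 * (3 / 100)
= 50 * 0.03
= 1.5

1.5 drops


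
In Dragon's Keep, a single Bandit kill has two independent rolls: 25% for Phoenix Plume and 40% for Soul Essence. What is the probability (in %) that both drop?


For independent events, P(both) = P(A) * P(B)
= 25% * 40%
= 1000 / 100 %
= 10.0%

10.0%


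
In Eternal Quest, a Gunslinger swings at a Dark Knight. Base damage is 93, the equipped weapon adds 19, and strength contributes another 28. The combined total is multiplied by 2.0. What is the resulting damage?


Sum base + weapon + str = 93 + 19 + 28 = 140
Multiply by 2.0:
140 * 2.0 = 280.0

280.0 damage


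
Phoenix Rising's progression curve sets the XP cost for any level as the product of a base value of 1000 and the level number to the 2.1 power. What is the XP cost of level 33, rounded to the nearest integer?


XP = 1000 * level^2.1
Substitute level = 33:
XP = 1000 * 33^2.1
= 1000 * 1544.8249
= 1544825

1544825 XP


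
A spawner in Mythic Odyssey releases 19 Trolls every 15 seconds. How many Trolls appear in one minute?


Spawns per minute = count * (60 / interval)
= 19 * (60 / 15)
= 19 * 4.0
= 76.0

76.0 per minute


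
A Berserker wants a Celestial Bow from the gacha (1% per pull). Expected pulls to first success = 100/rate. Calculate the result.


Expected pulls for a geometric distribution = 1/p = 100 / rate%
= 100 / 1
= 100.0

100.0 pulls


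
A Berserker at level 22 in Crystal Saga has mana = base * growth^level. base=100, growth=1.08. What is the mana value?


value = base * growth^level
= 100 * 1.08^22
= 100 * 5.43654
= 543.65

543.65 mana


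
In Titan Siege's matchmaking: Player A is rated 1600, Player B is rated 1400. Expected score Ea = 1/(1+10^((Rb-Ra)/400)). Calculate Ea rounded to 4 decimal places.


Elo expected score: Ea = 1/(1 + 10^((Rb-Ra)/400))
Rb - Ra = 1400 - 1600 = -200
(Rb-Ra)/400 = -200/400 = -0.5
10^-0.5 = 0.316228
Ea = 1/(1 + 0.316228) = 1/1.316228 = 0.7597

0.7597


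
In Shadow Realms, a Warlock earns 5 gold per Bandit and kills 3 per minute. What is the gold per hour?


Gold per minute = 5 * 3 = 15
Gold per hour = 15 * 60 = 900

900 gold/hour


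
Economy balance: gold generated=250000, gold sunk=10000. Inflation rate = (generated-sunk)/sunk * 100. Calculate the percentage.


Net gold = 250000 - 10000 = 240000
Inflation rate = net / sunk * 100 = 240000 / 10000 * 100
= 24.0 * 100
= 2400.00%

2400.00%


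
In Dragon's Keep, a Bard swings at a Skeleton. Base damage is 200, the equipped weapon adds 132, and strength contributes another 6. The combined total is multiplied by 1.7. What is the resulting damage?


Sum base + weapon + str = 200 + 132 + 6 = 338
Multiply by 1.7:
338 * 1.7 = 574.6

574.6 damage


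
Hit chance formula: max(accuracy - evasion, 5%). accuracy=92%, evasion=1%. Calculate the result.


accuracy - evasion = 92 - 1 = 91
Apply floor: max(91, 5) = 91
Hit chance = 91%

91%


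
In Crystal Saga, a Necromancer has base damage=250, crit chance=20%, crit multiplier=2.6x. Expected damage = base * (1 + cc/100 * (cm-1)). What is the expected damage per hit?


E[dmg] = base * (1 + crit_chance * (crit_mult - 1))
cc as decimal = 20/100 = 0.2
cm - 1 = 2.6 - 1 = 1.6
Bonus factor = 0.2 * 1.6 = 0.32
Total multiplier = 1 + 0.32 = 1.32
Expected damage = 250 * 1.32 = 330.00

330.00 damage


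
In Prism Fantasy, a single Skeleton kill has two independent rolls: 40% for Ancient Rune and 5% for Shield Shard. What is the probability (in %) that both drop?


For independent events, P(both) = P(A) * P(B)
= 40% * 5%
= 200 / 100 %
= 2.0%

2.0%


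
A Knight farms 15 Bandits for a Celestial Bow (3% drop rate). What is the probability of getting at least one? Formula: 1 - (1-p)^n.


P(at least one) = 1 - P(none) = 1 - (1-p)^n
p = 3/100 = 0.03
1 - p = 0.97
(1 - p)^15 = 0.97^15 = 0.633251
P(at least one) = 1 - 0.633251 = 0.3667

0.3667


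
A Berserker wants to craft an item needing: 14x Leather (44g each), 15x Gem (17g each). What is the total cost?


Cost breakdown:
  Leather: 14 * 44 = 616
  Gem: 15 * 17 = 255
Total = 616 + 255 = 871

871 gold


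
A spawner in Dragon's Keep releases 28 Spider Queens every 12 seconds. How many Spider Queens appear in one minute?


Spawns per minute = count * (60 / interval)
= 28 * (60 / 12)
= 28 * 5.0
= 140.0

140.0 per minute


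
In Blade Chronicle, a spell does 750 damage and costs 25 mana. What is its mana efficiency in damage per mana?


Efficiency = damage / mana
= 750 / 25
= 30.00

30.00 dmg/mana


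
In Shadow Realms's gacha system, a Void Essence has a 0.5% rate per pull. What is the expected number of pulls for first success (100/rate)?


Expected pulls for a geometric distribution = 1/p = 100 / rate%
= 100 / 0.5
= 200.0

200.0 pulls


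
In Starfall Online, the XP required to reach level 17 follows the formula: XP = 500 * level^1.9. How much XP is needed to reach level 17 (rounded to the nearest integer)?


XP = 500 * level^1.9
Substitute level = 17:
XP = 500 * 17^1.9
= 500 * 217.6973
= 108849

108849 XP


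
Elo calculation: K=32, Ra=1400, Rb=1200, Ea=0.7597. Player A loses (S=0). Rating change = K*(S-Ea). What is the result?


Elo update: delta = K * (S - Ea), where S = 0 (loses)
S - Ea = 0 - 0.7597 = -0.7597
Rating change = 32 * -0.7597
= -24.31

-24.31 rating points


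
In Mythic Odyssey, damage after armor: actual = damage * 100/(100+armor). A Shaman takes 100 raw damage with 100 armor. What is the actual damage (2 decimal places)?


actual = 100 * 100 / (100 + 100)
= 100 * 100 / 200
= 10000 / 200
= 50.00

50.00 damage


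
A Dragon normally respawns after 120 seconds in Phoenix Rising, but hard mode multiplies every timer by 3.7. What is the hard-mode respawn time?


Respawn time = base * multiplier
= 120 * 3.7
= 444.0 seconds

444.0 seconds
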